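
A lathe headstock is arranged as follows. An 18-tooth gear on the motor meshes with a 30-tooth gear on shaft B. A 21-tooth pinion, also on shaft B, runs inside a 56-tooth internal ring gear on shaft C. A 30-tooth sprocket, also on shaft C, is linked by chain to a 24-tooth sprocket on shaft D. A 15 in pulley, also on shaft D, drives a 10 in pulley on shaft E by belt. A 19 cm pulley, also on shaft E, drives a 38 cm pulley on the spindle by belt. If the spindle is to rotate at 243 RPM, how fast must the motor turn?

Overall ratio R = 1.6667 × 2.6667 × 0.8 × 0.66667 × 2 = 4.7407.
Required input speed = output speed × R = 243 × 4.7407 = 1152 RPM.

1152 RPM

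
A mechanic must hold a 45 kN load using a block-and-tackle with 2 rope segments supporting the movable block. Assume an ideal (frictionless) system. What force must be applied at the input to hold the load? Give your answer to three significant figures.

Block-and-tackle MA = number of supporting rope parts = 2.
Effort = load / MA = 45 / 2 = 22.5 kN.

22.5 kN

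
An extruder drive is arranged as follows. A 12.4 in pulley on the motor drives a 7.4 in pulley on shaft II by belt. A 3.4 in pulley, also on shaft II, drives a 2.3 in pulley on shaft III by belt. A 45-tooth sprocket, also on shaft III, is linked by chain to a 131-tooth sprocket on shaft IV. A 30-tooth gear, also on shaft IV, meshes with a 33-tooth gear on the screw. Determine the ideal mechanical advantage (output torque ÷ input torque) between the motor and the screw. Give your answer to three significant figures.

Each stage contributes driven/driver: belt 7.4/12.4 = 0.59677, belt 2.3/3.4 = 0.67647, chain 131/45 = 2.9111, gear mesh 33/30 = 1.1.
Overall: 0.59677 × 0.67647 × 2.9111 × 1.1 = 1.2927.

1.29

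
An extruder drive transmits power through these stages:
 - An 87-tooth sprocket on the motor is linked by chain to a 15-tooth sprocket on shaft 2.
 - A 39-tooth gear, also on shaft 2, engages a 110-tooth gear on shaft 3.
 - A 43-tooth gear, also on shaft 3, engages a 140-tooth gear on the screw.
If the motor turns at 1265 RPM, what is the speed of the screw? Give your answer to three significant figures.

799 RPM

Chain: ratio = 15/87 = 0.17241, so shaft 2 turns at 1265 / 0.17241 = 7337 RPM.
Gear mesh: ratio = 110/39 = 2.8205, so shaft 3 turns at 7337 / 2.8205 = 2601.3 RPM.
Gear mesh: ratio = 140/43 = 3.2558, so the screw turns at 2601.3 / 3.2558 = 798.97 RPM.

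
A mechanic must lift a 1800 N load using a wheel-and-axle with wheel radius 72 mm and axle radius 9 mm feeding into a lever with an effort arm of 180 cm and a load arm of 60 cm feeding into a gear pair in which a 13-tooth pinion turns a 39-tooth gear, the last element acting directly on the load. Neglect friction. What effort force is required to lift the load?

Wheel-and-axle MA = R/r = 72/9 = 8.
Lever MA = effort arm / load arm = 180/60 = 3.
Gear pair MA = 39/13 = 3.
Combined ideal MA = 8 × 3 × 3 = 72.
Effort = load / MA = 1800 / 72 = 25 N.

25 N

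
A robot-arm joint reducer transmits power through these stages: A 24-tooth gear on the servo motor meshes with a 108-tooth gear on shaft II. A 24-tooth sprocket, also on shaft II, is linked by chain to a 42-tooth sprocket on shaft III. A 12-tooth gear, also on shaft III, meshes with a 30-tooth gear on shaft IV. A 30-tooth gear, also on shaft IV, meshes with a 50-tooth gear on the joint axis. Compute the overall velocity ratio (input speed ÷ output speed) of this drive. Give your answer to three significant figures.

Each stage contributes driven/driver: gear mesh 108/24 = 4.5, chain 42/24 = 1.75, gear mesh 30/12 = 2.5, gear mesh 50/30 = 1.6667.
Overall: 4.5 × 1.75 × 2.5 × 1.6667 = 32.812.

32.8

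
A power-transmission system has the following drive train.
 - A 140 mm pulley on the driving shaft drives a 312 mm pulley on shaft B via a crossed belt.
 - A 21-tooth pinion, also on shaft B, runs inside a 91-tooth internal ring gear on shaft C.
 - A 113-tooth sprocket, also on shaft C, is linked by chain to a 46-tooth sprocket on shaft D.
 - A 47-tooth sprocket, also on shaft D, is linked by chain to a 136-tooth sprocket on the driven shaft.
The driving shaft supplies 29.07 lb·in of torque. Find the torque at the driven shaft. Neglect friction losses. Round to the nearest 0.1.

After the belt (312/140): 29.07 × 2.2286 = 64.785 lb·in
After the internal gear (91/21): 64.785 × 4.3333 = 280.73 lb·in
After the chain (46/113): 280.73 × 0.40708 = 114.28 lb·in
After the chain (136/47): 114.28 × 2.8936 = 330.68 lb·in

330.7 lb·in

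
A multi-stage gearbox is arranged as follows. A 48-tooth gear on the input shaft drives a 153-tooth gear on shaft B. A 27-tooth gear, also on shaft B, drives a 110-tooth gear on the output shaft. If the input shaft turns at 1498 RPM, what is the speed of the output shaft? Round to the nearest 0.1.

gear mesh 153/48 = 3.1875 → 1498/3.1875 = 469.96 RPM
gear mesh 110/27 = 4.0741 → 469.96/4.0741 = 115.35 RPM

115.4 RPM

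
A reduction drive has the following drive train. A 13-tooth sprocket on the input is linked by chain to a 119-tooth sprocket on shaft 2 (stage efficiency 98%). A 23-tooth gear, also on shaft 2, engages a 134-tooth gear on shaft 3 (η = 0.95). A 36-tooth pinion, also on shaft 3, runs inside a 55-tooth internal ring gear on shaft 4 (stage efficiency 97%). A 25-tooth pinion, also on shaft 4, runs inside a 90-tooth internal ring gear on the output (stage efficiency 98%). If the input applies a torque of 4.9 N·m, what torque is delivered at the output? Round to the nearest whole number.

1272 N·m

Chain: ratio = 119/13 = 9.1538; torque at shaft 2 = 4.9 × 9.1538 × 0.98 = 43.957 N·m.
Gear mesh: ratio = 134/23 = 5.8261; torque at shaft 3 = 43.957 × 5.8261 × 0.95 = 243.29 N·m.
Internal gear: ratio = 55/36 = 1.5278; torque at shaft 4 = 243.29 × 1.5278 × 0.97 = 360.54 N·m.
Internal gear: ratio = 90/25 = 3.6; torque at the output = 360.54 × 3.6 × 0.98 = 1272 N·m.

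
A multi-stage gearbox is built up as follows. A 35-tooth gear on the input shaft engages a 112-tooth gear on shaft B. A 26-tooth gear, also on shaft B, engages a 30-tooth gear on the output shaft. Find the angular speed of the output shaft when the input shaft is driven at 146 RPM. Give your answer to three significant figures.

39.5 RPM

Gear mesh: ratio = 112/35 = 3.2, so shaft B turns at 146 / 3.2 = 45.625 RPM.
Gear mesh: ratio = 30/26 = 1.1538, so the output shaft turns at 45.625 / 1.1538 = 39.542 RPM.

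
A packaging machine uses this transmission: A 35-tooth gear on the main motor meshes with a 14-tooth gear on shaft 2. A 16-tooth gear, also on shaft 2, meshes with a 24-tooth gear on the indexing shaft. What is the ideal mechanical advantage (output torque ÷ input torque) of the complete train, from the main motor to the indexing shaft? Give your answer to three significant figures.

0.600

Each stage contributes driven/driver: gear mesh 14/35 = 0.4, gear mesh 24/16 = 1.5.
Overall: 0.4 × 1.5 = 0.6.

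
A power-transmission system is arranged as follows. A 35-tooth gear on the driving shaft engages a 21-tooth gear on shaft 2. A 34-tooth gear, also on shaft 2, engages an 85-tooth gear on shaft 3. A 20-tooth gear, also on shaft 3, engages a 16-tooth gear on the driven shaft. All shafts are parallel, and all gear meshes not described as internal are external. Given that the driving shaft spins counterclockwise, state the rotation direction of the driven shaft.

the driving shaft → shaft 2: external mesh, 1 reversal → CW.
shaft 2 → shaft 3: external mesh, 1 reversal → CCW.
shaft 3 → the driven shaft: external mesh, 1 reversal → CW.
3 reversals in total — an odd number — so the driven shaft turns opposite to the driving shaft.

clockwise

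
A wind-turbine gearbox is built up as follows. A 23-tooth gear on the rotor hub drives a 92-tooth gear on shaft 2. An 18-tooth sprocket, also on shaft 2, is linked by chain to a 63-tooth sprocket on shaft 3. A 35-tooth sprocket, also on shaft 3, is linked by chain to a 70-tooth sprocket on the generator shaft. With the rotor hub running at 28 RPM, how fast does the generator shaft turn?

Gear mesh: ratio = 92/23 = 4, so shaft 2 turns at 28 / 4 = 7 RPM.
Chain: ratio = 63/18 = 3.5, so shaft 3 turns at 7 / 3.5 = 2 RPM.
Chain: ratio = 70/35 = 2, so the generator shaft turns at 2 / 2 = 1 RPM.

1 RPM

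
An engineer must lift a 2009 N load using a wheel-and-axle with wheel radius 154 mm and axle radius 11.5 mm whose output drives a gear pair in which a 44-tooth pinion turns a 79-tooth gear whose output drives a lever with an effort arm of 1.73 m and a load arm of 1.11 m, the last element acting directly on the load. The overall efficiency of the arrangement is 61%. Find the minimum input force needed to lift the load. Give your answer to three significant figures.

Wheel-and-axle MA = R/r = 154/11.5 = 13.391.
Gear pair MA = 79/44 = 1.7955.
Lever MA = effort arm / load arm = 1.73/1.11 = 1.5586.
Combined ideal MA = 13.391 × 1.7955 × 1.5586 = 37.473.
Actual MA = 37.473 × 0.61 = 22.859.
Effort = load / actual MA = 2009 / 22.859 = 87.888 N.

87.9 N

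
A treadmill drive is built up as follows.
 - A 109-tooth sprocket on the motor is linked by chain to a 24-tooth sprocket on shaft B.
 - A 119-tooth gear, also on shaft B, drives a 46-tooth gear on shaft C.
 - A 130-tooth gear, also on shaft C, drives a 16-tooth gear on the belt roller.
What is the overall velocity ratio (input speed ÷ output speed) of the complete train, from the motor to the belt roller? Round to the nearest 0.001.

0.010

Each stage contributes driven/driver: chain 24/109 = 0.22018, gear mesh 46/119 = 0.38655, gear mesh 16/130 = 0.12308.
Overall: 0.22018 × 0.38655 × 0.12308 = 0.010475.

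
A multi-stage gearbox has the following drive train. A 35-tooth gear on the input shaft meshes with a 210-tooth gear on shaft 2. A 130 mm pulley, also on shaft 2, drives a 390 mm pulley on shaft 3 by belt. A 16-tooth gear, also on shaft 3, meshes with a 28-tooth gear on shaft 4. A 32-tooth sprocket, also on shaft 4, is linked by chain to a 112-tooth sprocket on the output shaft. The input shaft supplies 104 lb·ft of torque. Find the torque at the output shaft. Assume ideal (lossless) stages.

gear mesh 210/35 = 6 → τ = 104·6 = 624 lb·ft
belt 390/130 = 3 → τ = 624·3 = 1872 lb·ft
gear mesh 28/16 = 1.75 → τ = 1872·1.75 = 3276 lb·ft
chain 112/32 = 3.5 → τ = 3276·3.5 = 11466 lb·ft

11466 lb·ft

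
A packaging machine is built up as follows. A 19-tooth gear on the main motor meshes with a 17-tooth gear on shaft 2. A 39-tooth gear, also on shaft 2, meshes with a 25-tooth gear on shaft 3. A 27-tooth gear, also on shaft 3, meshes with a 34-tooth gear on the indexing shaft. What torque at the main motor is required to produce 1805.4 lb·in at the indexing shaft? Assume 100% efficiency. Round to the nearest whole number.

2500 lb·in

Overall ratio R = 0.89474 × 0.64103 × 1.2593 = 0.72225.
Input torque = output torque / R = 1805.4 / 0.72225 = 2499.7 lb·in.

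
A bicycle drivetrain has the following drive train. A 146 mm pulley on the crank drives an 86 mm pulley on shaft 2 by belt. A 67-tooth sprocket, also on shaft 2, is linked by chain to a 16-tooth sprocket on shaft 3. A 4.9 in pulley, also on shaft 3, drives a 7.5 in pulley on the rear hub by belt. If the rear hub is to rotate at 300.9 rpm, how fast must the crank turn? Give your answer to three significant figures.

Overall ratio R = 0.58904 × 0.23881 × 1.5306 = 0.21531.
Required input speed = output speed × R = 300.9 × 0.21531 = 64.786 rpm.

64.8 rpm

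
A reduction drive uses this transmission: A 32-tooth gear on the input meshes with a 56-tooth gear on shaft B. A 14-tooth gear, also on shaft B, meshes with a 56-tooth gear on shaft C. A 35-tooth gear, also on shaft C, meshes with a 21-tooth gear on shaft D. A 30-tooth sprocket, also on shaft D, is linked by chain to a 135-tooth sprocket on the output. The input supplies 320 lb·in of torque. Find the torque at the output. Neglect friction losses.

gear mesh 56/32 = 1.75 → τ = 320·1.75 = 560 lb·in
gear mesh 56/14 = 4 → τ = 560·4 = 2240 lb·in
gear mesh 21/35 = 0.6 → τ = 2240·0.6 = 1344 lb·in
chain 135/30 = 4.5 → τ = 1344·4.5 = 6048 lb·in

6048 lb·in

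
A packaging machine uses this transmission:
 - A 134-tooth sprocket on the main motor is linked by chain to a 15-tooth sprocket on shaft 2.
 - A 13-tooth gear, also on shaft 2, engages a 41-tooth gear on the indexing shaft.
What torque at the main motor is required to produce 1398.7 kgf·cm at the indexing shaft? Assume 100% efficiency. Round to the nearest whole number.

3962 kgf·cm

Overall ratio R = 0.11194 × 3.1538 = 0.35304.
Input torque = output torque / R = 1398.7 / 0.35304 = 3961.8 kgf·cm.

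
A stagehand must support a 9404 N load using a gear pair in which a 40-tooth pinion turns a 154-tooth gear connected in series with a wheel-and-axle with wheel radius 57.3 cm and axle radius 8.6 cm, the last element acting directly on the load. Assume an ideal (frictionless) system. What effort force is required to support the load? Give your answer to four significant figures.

Gear pair MA = 154/40 = 3.85.
Wheel-and-axle MA = R/r = 57.3/8.6 = 6.6628.
Combined ideal MA = 3.85 × 6.6628 = 25.652.
Effort = load / MA = 9404 / 25.652 = 366.6 N.

366.6 N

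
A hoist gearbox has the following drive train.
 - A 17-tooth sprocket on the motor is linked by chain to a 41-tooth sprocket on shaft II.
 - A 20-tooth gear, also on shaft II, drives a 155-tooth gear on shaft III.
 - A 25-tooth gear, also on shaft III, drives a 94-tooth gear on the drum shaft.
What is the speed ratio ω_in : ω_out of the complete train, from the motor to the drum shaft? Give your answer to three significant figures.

70.3

Each stage contributes driven/driver: chain 41/17 = 2.4118, gear mesh 155/20 = 7.75, gear mesh 94/25 = 3.76.
Overall: 2.4118 × 7.75 × 3.76 = 70.279.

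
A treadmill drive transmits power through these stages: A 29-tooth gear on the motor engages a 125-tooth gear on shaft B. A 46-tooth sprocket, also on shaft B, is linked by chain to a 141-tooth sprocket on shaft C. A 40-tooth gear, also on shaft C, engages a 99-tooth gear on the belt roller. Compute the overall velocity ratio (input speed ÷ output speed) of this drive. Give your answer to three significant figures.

32.7

Each stage contributes driven/driver: gear mesh 125/29 = 4.3103, chain 141/46 = 3.0652, gear mesh 99/40 = 2.475.
Overall: 4.3103 × 3.0652 × 2.475 = 32.7.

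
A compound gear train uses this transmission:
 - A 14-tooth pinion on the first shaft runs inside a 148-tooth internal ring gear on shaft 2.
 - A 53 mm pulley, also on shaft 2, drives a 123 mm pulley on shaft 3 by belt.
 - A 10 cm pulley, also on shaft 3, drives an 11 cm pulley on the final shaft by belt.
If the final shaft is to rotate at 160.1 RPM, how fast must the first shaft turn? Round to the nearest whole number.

4321 RPM

Overall ratio R = 10.571 × 2.3208 × 1.1 = 26.987.
Required input speed = output speed × R = 160.1 × 26.987 = 4320.6 RPM.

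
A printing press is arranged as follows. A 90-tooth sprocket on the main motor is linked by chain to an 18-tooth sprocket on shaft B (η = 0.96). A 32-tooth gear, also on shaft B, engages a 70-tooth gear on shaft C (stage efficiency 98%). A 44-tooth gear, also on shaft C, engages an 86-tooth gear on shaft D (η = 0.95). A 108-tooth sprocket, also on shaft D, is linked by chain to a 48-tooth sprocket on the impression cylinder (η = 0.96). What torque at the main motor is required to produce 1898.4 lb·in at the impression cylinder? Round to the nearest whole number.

5822 lb·in

Overall ratio R = 0.2 × 2.1875 × 1.9545 × 0.44444 = 0.38005; overall efficiency η = 0.96 × 0.98 × 0.95 × 0.96 = 0.8580.
Input torque = output torque / (R × η) = 1898.4 / (0.38005 × 0.8580) = 5821.8 lb·in.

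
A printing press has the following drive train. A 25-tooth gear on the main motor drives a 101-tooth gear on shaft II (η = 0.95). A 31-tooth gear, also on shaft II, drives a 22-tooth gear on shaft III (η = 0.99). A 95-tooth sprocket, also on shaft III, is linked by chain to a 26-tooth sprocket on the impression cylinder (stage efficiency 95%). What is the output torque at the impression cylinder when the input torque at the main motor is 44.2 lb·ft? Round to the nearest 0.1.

31.0 lb·ft

gear mesh 101/25 = 4.04 → τ = 44.2·4.04·0.95 = 169.64 lb·ft
gear mesh 22/31 = 0.70968 → τ = 169.64·0.70968·0.99 = 119.19 lb·ft
chain 26/95 = 0.27368 → τ = 119.19·0.27368·0.95 = 30.988 lb·ft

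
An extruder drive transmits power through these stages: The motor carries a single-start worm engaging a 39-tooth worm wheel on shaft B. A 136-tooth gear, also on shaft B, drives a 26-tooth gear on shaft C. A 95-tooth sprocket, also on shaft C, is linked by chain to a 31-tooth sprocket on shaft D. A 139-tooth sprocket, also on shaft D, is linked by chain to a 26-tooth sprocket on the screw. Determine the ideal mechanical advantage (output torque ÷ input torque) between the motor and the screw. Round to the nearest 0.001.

Each stage contributes driven/driver: worm 39/1 = 39, gear mesh 26/136 = 0.19118, chain 31/95 = 0.32632, chain 26/139 = 0.18705.
Overall: 39 × 0.19118 × 0.32632 × 0.18705 = 0.45509.

0.455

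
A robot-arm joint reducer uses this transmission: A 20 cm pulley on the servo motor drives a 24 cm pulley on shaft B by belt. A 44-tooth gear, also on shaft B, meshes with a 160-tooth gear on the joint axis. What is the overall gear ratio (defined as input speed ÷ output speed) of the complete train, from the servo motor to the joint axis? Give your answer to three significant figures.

4.36

Each stage contributes driven/driver: belt 24/20 = 1.2, gear mesh 160/44 = 3.6364.
Overall: 1.2 × 3.6364 = 4.3636.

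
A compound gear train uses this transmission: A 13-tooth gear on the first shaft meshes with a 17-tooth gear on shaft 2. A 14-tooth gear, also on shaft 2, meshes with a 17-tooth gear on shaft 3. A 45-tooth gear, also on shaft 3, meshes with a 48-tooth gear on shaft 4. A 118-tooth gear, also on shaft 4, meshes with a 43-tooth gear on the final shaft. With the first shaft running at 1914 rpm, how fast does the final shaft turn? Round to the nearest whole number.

3101 rpm

Gear mesh: ratio = 17/13 = 1.3077, so shaft 2 turns at 1914 / 1.3077 = 1463.6 rpm.
Gear mesh: ratio = 17/14 = 1.2143, so shaft 3 turns at 1463.6 / 1.2143 = 1205.4 rpm.
Gear mesh: ratio = 48/45 = 1.0667, so shaft 4 turns at 1205.4 / 1.0667 = 1130 rpm.
Gear mesh: ratio = 43/118 = 0.36441, so the final shaft turns at 1130 / 0.36441 = 3101 rpm.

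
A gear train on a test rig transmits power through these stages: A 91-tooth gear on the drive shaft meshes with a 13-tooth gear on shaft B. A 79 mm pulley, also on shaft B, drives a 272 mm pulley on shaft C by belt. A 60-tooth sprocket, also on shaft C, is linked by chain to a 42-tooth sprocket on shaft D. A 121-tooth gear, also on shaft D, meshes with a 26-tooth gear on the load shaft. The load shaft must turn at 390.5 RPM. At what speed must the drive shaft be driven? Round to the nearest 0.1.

28.9 RPM

Overall ratio R = 0.14286 × 3.443 × 0.7 × 0.21488 = 0.073983.
Required input speed = output speed × R = 390.5 × 0.073983 = 28.89 RPM.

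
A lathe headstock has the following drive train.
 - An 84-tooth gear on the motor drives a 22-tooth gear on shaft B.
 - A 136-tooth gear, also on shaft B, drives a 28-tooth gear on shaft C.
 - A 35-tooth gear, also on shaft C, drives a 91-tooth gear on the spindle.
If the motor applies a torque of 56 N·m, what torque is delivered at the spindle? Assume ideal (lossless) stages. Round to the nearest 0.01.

gear mesh 22/84 = 0.2619 → τ = 56·0.2619 = 14.667 N·m
gear mesh 28/136 = 0.20588 → τ = 14.667·0.20588 = 3.0196 N·m
gear mesh 91/35 = 2.6 → τ = 3.0196·2.6 = 7.851 N·m

7.85 N·m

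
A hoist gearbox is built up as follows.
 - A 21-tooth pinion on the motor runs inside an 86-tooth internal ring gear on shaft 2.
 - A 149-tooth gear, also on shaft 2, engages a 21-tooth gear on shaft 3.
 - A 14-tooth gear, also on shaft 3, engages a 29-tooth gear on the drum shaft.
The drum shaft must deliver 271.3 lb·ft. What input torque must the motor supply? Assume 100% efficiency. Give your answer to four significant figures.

226.9 lb·ft

Overall ratio R = 4.0952 × 0.14094 × 2.0714 = 1.1956.
Input torque = output torque / R = 271.3 / 1.1956 = 226.92 lb·ft.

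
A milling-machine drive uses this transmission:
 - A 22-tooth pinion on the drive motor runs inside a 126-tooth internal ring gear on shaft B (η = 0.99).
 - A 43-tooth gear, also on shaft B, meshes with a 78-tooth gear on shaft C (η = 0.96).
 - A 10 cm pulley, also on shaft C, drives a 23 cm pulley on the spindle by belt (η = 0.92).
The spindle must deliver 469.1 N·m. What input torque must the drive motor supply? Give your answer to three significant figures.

Overall ratio R = 5.7273 × 1.814 × 2.3 = 23.895; overall efficiency η = 0.99 × 0.96 × 0.92 = 0.8744.
Input torque = output torque / (R × η) = 469.1 / (23.895 × 0.8744) = 22.453 N·m.

22.5 N·m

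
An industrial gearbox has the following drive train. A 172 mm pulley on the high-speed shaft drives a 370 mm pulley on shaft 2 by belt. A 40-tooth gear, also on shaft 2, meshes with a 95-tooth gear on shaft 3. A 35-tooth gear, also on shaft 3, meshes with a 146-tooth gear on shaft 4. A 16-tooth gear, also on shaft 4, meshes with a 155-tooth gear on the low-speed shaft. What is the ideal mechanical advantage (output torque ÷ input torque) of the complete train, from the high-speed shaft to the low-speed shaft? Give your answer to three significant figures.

206

Each stage contributes driven/driver: belt 370/172 = 2.1512, gear mesh 95/40 = 2.375, gear mesh 146/35 = 4.1714, gear mesh 155/16 = 9.6875.
Overall: 2.1512 × 2.375 × 4.1714 × 9.6875 = 206.46.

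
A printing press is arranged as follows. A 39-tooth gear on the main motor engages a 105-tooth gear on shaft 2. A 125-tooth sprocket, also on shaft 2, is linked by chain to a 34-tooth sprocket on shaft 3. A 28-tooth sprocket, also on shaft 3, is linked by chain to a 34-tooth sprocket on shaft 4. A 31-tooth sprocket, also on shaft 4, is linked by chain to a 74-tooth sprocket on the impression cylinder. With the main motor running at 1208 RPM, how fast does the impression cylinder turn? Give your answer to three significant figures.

569 RPM

the main motor → shaft 2 (gear mesh, 105/39): 1208 ÷ 2.6923 = 448.69 RPM
shaft 2 → shaft 3 (chain, 34/125): 448.69 ÷ 0.272 = 1649.6 RPM
shaft 3 → shaft 4 (chain, 34/28): 1649.6 ÷ 1.2143 = 1358.5 RPM
shaft 4 → the impression cylinder (chain, 74/31): 1358.5 ÷ 2.3871 = 569.09 RPM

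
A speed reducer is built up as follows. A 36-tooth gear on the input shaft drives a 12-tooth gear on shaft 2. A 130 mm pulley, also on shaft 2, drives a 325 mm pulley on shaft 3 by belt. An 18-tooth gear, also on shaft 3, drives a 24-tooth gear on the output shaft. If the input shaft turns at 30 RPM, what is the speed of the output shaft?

the input shaft → shaft 2 (gear mesh, 12/36): 30 ÷ 0.33333 = 90 RPM
shaft 2 → shaft 3 (belt, 325/130): 90 ÷ 2.5 = 36 RPM
shaft 3 → the output shaft (gear mesh, 24/18): 36 ÷ 1.3333 = 27 RPM

27 RPM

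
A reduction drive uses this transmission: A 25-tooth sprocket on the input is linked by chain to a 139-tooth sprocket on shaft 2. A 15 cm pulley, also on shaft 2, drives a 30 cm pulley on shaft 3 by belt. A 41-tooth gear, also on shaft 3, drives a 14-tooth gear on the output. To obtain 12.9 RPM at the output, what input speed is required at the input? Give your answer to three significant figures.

49.0 RPM

Overall ratio R = 5.56 × 2 × 0.34146 = 3.7971.
Required input speed = output speed × R = 12.9 × 3.7971 = 48.982 RPM.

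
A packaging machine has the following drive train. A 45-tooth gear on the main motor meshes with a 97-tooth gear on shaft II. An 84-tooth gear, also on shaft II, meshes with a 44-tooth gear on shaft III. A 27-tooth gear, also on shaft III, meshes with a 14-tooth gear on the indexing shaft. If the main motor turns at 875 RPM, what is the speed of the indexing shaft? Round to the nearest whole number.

gear mesh 97/45 = 2.1556 → 875/2.1556 = 405.93 RPM
gear mesh 44/84 = 0.52381 → 405.93/0.52381 = 774.95 RPM
gear mesh 14/27 = 0.51852 → 774.95/0.51852 = 1494.6 RPM

1495 RPM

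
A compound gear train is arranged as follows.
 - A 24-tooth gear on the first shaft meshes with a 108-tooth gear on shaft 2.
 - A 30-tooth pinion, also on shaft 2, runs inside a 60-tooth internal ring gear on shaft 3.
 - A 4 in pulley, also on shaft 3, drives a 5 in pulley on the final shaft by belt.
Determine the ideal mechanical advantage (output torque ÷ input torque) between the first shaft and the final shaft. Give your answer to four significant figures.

11.25

Each stage contributes driven/driver: gear mesh 108/24 = 4.5, internal gear 60/30 = 2, belt 5/4 = 1.25.
Overall: 4.5 × 2 × 1.25 = 11.25.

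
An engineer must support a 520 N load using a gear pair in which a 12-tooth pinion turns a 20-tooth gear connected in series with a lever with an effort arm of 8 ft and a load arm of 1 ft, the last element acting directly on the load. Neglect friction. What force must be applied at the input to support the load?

39 N

Gear pair MA = 20/12 = 1.6667.
Lever MA = effort arm / load arm = 8/1 = 8.
Combined ideal MA = 1.6667 × 8 = 13.333.
Effort = load / MA = 520 / 13.333 = 39 N.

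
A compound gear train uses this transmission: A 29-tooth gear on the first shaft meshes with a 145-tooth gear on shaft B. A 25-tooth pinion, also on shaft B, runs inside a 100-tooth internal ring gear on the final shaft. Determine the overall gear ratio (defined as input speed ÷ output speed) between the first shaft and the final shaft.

Each stage contributes driven/driver: gear mesh 145/29 = 5, internal gear 100/25 = 4.
Overall: 5 × 4 = 20.

20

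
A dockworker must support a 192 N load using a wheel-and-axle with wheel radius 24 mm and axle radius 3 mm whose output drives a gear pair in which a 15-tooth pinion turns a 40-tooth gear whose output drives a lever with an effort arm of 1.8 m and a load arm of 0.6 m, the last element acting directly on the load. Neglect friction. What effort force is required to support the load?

Wheel-and-axle MA = R/r = 24/3 = 8.
Gear pair MA = 40/15 = 2.6667.
Lever MA = effort arm / load arm = 1.8/0.6 = 3.
Combined ideal MA = 8 × 2.6667 × 3 = 64.
Effort = load / MA = 192 / 64 = 3 N.

3 N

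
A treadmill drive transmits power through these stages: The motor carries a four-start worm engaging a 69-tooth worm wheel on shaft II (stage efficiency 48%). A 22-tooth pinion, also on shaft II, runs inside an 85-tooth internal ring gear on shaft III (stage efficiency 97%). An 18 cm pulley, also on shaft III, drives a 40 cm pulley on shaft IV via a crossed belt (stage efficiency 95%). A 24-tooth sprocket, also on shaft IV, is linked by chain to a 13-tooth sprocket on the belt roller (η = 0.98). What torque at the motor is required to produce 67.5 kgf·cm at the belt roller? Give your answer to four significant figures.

Overall ratio R = 17.25 × 3.8636 × 2.2222 × 0.54167 = 80.224; overall efficiency η = 0.48 × 0.97 × 0.95 × 0.98 = 0.4335.
Input torque = output torque / (R × η) = 67.5 / (80.224 × 0.4335) = 1.941 kgf·cm.

1.941 kgf·cm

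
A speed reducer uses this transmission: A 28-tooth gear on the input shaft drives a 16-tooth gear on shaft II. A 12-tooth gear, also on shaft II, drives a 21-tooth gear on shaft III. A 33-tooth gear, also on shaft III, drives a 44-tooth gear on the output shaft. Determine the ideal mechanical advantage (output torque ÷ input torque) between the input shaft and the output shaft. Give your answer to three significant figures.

Each stage contributes driven/driver: gear mesh 16/28 = 0.57143, gear mesh 21/12 = 1.75, gear mesh 44/33 = 1.3333.
Overall: 0.57143 × 1.75 × 1.3333 = 1.3333.

1.33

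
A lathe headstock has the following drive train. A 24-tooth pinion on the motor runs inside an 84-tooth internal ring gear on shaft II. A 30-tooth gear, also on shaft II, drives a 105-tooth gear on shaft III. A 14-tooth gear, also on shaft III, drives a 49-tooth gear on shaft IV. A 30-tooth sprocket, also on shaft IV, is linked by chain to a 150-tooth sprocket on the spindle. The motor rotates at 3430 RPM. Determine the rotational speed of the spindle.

Internal gear: ratio = 84/24 = 3.5, so shaft II turns at 3430 / 3.5 = 980 RPM.
Gear mesh: ratio = 105/30 = 3.5, so shaft III turns at 980 / 3.5 = 280 RPM.
Gear mesh: ratio = 49/14 = 3.5, so shaft IV turns at 280 / 3.5 = 80 RPM.
Chain: ratio = 150/30 = 5, so the spindle turns at 80 / 5 = 16 RPM.

16 RPM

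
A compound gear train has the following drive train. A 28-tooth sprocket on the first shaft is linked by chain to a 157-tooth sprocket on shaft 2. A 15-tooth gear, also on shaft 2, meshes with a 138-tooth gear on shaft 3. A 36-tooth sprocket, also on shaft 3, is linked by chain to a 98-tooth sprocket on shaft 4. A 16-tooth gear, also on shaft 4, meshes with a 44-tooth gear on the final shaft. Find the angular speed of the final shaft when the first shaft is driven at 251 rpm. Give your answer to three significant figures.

0.650 rpm

chain 157/28 = 5.6071 → 251/5.6071 = 44.764 rpm
gear mesh 138/15 = 9.2 → 44.764/9.2 = 4.8657 rpm
chain 98/36 = 2.7222 → 4.8657/2.7222 = 1.7874 rpm
gear mesh 44/16 = 2.75 → 1.7874/2.75 = 0.64996 rpm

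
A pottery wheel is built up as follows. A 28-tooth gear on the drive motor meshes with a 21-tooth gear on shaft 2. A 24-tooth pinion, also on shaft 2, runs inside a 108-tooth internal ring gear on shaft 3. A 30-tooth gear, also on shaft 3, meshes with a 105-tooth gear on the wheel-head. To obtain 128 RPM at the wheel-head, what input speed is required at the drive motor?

1512 RPM

Overall ratio R = 0.75 × 4.5 × 3.5 = 11.812.
Required input speed = output speed × R = 128 × 11.812 = 1512 RPM.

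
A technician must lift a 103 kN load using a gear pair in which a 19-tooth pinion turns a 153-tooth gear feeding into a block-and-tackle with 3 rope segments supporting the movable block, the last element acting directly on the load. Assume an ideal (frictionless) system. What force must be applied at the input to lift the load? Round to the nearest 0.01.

4.26 kN

Gear pair MA = 153/19 = 8.0526.
Block-and-tackle MA = number of supporting rope parts = 3.
Combined ideal MA = 8.0526 × 3 = 24.158.
Effort = load / MA = 103 / 24.158 = 4.2636 kN.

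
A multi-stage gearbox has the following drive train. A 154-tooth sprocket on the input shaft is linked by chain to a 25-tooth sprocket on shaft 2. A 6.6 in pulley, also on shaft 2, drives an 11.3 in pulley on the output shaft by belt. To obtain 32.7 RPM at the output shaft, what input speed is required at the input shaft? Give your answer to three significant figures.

9.09 RPM

Overall ratio R = 0.16234 × 1.7121 = 0.27794.
Required input speed = output speed × R = 32.7 × 0.27794 = 9.0887 RPM.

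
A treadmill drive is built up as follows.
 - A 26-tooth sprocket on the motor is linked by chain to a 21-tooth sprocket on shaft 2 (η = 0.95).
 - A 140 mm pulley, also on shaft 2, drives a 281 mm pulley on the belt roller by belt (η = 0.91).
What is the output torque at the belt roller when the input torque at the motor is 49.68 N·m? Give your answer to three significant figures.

After the chain (21/26): 49.68 × 0.80769 × 0.95 = 38.12 N·m
After the belt (281/140): 38.12 × 2.0071 × 0.91 = 69.626 N·m

69.6 N·m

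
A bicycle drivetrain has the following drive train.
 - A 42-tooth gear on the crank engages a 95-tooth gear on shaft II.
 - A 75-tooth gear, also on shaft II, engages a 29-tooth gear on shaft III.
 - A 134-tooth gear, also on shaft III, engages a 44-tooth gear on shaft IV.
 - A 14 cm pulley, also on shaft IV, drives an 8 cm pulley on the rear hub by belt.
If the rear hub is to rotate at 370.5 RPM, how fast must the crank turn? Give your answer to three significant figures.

Overall ratio R = 2.2619 × 0.38667 × 0.32836 × 0.57143 = 0.1641.
Required input speed = output speed × R = 370.5 × 0.1641 = 60.801 RPM.

60.8 RPM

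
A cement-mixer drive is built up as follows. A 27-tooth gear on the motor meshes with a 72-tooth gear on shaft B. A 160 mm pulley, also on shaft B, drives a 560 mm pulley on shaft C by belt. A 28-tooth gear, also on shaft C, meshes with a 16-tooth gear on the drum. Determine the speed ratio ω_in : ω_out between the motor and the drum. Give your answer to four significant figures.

Each stage contributes driven/driver: gear mesh 72/27 = 2.6667, belt 560/160 = 3.5, gear mesh 16/28 = 0.57143.
Overall: 2.6667 × 3.5 × 0.57143 = 5.3333.

5.333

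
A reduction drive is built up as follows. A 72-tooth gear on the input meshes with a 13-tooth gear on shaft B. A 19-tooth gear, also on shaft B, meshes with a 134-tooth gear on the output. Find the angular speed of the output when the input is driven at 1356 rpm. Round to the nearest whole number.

the input → shaft B (gear mesh, 13/72): 1356 ÷ 0.18056 = 7510.2 rpm
shaft B → the output (gear mesh, 134/19): 7510.2 ÷ 7.0526 = 1064.9 rpm

1065 rpm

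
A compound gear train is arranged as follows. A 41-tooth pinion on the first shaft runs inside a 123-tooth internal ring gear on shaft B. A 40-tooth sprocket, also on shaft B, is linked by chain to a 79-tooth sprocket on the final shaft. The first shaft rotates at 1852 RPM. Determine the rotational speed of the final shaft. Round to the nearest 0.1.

the first shaft → shaft B (internal gear, 123/41): 1852 ÷ 3 = 617.33 RPM
shaft B → the final shaft (chain, 79/40): 617.33 ÷ 1.975 = 312.57 RPM

312.6 RPM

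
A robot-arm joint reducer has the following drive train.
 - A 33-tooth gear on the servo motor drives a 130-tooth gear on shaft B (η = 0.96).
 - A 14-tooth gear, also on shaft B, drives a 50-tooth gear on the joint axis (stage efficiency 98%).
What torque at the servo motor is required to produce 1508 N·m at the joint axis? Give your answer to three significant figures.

114 N·m

Overall ratio R = 3.9394 × 3.5714 = 14.069; overall efficiency η = 0.96 × 0.98 = 0.9408.
Input torque = output torque / (R × η) = 1508 / (14.069 × 0.9408) = 113.93 N·m.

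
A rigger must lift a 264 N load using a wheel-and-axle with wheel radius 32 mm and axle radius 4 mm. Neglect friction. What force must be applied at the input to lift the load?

Wheel-and-axle MA = R/r = 32/4 = 8.
Effort = load / MA = 264 / 8 = 33 N.

33 N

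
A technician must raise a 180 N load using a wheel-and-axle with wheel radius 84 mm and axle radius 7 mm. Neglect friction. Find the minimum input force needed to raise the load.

15 N

Wheel-and-axle MA = R/r = 84/7 = 12.
Effort = load / MA = 180 / 12 = 15 N.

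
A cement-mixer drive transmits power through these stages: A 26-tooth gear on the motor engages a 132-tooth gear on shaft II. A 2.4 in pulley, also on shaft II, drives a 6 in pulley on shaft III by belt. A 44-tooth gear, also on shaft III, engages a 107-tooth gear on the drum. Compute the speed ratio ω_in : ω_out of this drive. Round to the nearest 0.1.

30.9

Each stage contributes driven/driver: gear mesh 132/26 = 5.0769, belt 6/2.4 = 2.5, gear mesh 107/44 = 2.4318.
Overall: 5.0769 × 2.5 × 2.4318 = 30.865.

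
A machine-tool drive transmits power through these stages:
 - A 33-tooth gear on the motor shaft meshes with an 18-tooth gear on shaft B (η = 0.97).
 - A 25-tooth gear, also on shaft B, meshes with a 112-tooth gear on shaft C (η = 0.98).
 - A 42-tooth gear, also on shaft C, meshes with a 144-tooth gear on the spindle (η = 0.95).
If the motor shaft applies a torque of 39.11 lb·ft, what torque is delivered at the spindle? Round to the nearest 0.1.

gear mesh 18/33 = 0.54545 → τ = 39.11·0.54545·0.97 = 20.693 lb·ft
gear mesh 112/25 = 4.48 → τ = 20.693·4.48·0.98 = 90.849 lb·ft
gear mesh 144/42 = 3.4286 → τ = 90.849·3.4286·0.95 = 295.91 lb·ft

295.9 lb·ft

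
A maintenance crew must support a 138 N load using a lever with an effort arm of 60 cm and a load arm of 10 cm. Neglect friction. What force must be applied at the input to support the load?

Lever MA = effort arm / load arm = 60/10 = 6.
Effort = load / MA = 138 / 6 = 23 N.

23 N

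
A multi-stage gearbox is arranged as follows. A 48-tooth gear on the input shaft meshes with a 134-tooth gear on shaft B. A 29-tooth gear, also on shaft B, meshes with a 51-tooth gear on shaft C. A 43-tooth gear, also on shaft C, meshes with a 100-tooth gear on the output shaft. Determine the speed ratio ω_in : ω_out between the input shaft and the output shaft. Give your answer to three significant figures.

Each stage contributes driven/driver: gear mesh 134/48 = 2.7917, gear mesh 51/29 = 1.7586, gear mesh 100/43 = 2.3256.
Overall: 2.7917 × 1.7586 × 2.3256 = 11.417.

11.4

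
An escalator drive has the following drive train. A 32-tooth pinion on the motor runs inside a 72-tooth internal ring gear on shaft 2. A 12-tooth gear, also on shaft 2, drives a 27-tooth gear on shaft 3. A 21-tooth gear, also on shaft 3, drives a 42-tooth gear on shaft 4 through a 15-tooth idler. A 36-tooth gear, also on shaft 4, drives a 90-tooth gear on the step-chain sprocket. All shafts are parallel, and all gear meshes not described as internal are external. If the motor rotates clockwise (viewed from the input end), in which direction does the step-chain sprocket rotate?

the motor → shaft 2: internal mesh, same direction → CW.
shaft 2 → shaft 3: external mesh, 1 reversal → CCW.
shaft 3 → shaft 4: driver → idler → driven is 2 external meshes, 2 reversals → CCW.
shaft 4 → the step-chain sprocket: external mesh, 1 reversal → CW.
4 reversals in total — an even number — so the step-chain sprocket turns the same way as the motor.

clockwise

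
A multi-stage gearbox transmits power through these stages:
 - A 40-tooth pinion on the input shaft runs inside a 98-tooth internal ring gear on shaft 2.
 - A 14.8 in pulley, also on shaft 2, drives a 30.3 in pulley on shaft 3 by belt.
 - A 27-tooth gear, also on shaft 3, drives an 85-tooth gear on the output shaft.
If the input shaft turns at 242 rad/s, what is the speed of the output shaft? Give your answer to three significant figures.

the input shaft → shaft 2 (internal gear, 98/40): 242 ÷ 2.45 = 98.776 rad/s
shaft 2 → shaft 3 (belt, 30.3/14.8): 98.776 ÷ 2.0473 = 48.247 rad/s
shaft 3 → the output shaft (gear mesh, 85/27): 48.247 ÷ 3.1481 = 15.325 rad/s

15.3 rad/s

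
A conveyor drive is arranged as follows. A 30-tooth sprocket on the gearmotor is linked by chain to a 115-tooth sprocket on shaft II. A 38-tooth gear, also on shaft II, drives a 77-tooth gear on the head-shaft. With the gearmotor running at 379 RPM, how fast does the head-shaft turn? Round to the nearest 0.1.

48.8 RPM

the gearmotor → shaft II (chain, 115/30): 379 ÷ 3.8333 = 98.87 RPM
shaft II → the head-shaft (gear mesh, 77/38): 98.87 ÷ 2.0263 = 48.793 RPM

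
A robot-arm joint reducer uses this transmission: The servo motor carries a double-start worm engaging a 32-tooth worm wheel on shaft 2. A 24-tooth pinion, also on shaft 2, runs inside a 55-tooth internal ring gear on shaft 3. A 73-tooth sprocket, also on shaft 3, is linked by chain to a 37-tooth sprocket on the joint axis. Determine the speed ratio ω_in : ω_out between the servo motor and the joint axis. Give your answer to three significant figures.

Each stage contributes driven/driver: worm 32/2 = 16, internal gear 55/24 = 2.2917, chain 37/73 = 0.50685.
Overall: 16 × 2.2917 × 0.50685 = 18.584.

18.6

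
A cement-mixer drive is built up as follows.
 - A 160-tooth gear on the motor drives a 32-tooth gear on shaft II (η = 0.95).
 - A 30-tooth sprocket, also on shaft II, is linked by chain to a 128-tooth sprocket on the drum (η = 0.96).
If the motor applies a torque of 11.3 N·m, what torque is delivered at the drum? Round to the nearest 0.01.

After the gear mesh (32/160): 11.3 × 0.2 × 0.95 = 2.147 N·m
After the chain (128/30): 2.147 × 4.2667 × 0.96 = 8.7941 N·m

8.79 N·m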